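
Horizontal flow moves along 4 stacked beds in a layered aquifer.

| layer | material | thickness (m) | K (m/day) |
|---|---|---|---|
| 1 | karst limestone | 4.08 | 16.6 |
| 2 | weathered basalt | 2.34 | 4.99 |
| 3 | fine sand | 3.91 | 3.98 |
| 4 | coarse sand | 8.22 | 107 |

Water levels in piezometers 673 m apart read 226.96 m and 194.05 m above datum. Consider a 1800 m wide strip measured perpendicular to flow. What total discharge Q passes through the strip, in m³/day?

85800

Flow is parallel to layering, so each bed carries its own Darcy discharge and the transmissivities add.
Σ(K_i·b_i) = 16.6×4.08 + 4.99×2.34 + 3.98×3.91 + 107×8.22 = 974.5 m²/day.
Hydraulic gradient i = (226.96 − 194.05) / 673 = 32.91 / 673 = 0.04890.
Q = Σ(K_i·b_i) · W · i = 974.5 × 1800 × 0.04890 = 85777 m³/day.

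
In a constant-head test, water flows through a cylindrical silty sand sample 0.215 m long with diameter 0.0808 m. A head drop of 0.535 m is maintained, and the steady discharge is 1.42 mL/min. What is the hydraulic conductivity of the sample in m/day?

Cross-sectional area A = π·(d/2)² = π × (0.0808/2)² = 0.005128 m².
Convert discharge: 1.42 mL/min = 2.367e-08 m³/s.
Darcy's law rearranged: K = Q·L / (A·Δh) = 2.367e-08 × 0.215 / (0.005128 × 0.535) = 1.855e-06 m/s = 0.1603 m/day.

0.160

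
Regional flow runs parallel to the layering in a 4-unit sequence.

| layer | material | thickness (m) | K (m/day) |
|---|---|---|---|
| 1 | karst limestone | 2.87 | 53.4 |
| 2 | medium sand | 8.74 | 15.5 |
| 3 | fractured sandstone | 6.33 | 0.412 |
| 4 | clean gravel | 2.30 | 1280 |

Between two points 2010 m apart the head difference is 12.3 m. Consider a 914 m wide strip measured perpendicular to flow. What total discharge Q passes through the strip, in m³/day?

Flow is parallel to layering, so each bed carries its own Darcy discharge and the transmissivities add.
Σ(K_i·b_i) = 53.4×2.87 + 15.5×8.74 + 0.412×6.33 + 1280×2.30 = 3235 m²/day.
Hydraulic gradient i = Δh / L = 12.3 / 2010 = 0.006119.
Q = Σ(K_i·b_i) · W · i = 3235 × 914 × 0.006119 = 18096 m³/day.

18100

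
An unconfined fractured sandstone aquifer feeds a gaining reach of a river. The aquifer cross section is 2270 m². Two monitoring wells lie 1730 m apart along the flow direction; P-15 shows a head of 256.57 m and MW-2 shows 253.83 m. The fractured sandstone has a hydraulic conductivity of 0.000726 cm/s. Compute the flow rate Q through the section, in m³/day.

Convert K: 0.000726 cm/s × 864 = 0.6273 m/day.
Hydraulic gradient i = (256.57 − 253.83) / 1730 = 2.74 / 1730 = 0.001584.
Darcy's law: Q = K · A · i = 0.6273 × 2270 × 0.001584 = 2.255 m³/day.

2.26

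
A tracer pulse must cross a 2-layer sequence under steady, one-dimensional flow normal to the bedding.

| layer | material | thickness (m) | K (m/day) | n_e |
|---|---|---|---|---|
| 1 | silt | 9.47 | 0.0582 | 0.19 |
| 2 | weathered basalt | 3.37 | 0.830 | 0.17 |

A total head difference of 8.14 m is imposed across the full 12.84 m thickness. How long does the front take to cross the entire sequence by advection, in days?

48.6

With flow normal to the layers, continuity requires the same specific discharge q through every layer.
Σ(b_i/K_i) = 9.47/0.0582 + 3.37/0.830 = 166.8 d.
q = Δh / Σ(b_i/K_i) = 8.14 / 166.8 = 0.04881 m/day.
In each layer the seepage velocity is v_i = q/n_i, so the layer transit time is t_i = b_i·n_i / q:
  layer 1 (silt): t_1 = 9.47 × 0.19 / 0.04881 = 36.86 d
  layer 2 (weathered basalt): t_2 = 3.37 × 0.17 / 0.04881 = 11.74 d
Total t = Σ t_i = 48.60 days.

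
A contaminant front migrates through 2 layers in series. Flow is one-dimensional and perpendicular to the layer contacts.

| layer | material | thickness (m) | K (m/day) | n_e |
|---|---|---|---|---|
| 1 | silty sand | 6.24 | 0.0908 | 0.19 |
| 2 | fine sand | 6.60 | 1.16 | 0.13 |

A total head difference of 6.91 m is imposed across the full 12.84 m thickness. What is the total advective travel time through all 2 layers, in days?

22.0

With flow normal to the layers, continuity requires the same specific discharge q through every layer.
Σ(b_i/K_i) = 6.24/0.0908 + 6.60/1.16 = 74.41 d.
q = Δh / Σ(b_i/K_i) = 6.91 / 74.41 = 0.09286 m/day.
In each layer the seepage velocity is v_i = q/n_i, so the layer transit time is t_i = b_i·n_i / q:
  layer 1 (silty sand): t_1 = 6.24 × 0.19 / 0.09286 = 12.77 d
  layer 2 (fine sand): t_2 = 6.60 × 0.13 / 0.09286 = 9.240 d
Total t = Σ t_i = 22.01 days.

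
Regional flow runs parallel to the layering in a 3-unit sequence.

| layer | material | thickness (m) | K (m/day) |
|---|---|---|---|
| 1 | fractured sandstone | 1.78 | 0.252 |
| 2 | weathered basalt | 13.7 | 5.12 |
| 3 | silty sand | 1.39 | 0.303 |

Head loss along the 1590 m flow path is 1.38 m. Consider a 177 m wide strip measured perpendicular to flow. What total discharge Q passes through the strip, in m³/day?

10.9

Flow is parallel to layering, so each bed carries its own Darcy discharge and the transmissivities add.
Σ(K_i·b_i) = 0.252×1.78 + 5.12×13.7 + 0.303×1.39 = 71.01 m²/day.
Hydraulic gradient i = Δh / L = 1.38 / 1590 = 0.0008679.
Q = Σ(K_i·b_i) · W · i = 71.01 × 177 × 0.0008679 = 10.91 m³/day.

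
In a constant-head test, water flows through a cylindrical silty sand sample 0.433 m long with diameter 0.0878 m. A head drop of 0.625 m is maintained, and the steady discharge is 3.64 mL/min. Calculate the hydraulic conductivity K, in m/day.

Cross-sectional area A = π·(d/2)² = π × (0.0878/2)² = 0.006055 m².
Convert discharge: 3.64 mL/min = 6.067e-08 m³/s.
Darcy's law rearranged: K = Q·L / (A·Δh) = 6.067e-08 × 0.433 / (0.006055 × 0.625) = 6.942e-06 m/s = 0.5998 m/day.

0.600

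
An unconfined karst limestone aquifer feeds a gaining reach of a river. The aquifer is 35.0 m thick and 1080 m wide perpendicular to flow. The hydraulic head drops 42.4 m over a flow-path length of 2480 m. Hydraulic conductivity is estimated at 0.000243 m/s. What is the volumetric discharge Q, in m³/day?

13600

Convert K: 0.000243 m/s × 86400 = 21.00 m/day.
Cross-sectional area A = 1080 × 35.0 = 37800 m².
Hydraulic gradient i = Δh / L = 42.4 / 2480 = 0.01710.
Darcy's law: Q = K · A · i = 21.00 × 37800 × 0.01710 = 13568 m³/day.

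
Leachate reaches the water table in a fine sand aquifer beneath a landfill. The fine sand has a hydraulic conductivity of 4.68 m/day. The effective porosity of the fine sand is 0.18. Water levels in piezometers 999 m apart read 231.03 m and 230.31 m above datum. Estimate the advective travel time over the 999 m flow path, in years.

146

Hydraulic gradient i = (231.03 − 230.31) / 999 = 0.72 / 999 = 0.0007207.
Darcy flux q = K · i = 4.680 × 0.0007207 = 0.003373 m/day.
Seepage velocity v = q / n_e = 0.003373 / 0.18 = 0.01874 m/day.
Travel time t = L / v = 999 / 0.01874 = 53312 days = 146.0 years.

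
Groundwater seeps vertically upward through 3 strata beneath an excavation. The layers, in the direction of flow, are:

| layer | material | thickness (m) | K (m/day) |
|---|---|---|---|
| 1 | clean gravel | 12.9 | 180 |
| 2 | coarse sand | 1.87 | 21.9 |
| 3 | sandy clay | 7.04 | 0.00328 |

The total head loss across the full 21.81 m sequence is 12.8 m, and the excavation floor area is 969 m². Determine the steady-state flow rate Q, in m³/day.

Flow is perpendicular to layering, so the layers act in series and the equivalent K is the thickness-weighted harmonic mean.
Total thickness L = 12.9 + 1.87 + 7.04 = 21.81 m.
Σ(b_i/K_i) = 12.9/180 + 1.87/21.9 + 7.04/0.00328 = 2146 d.
K_eq = L / Σ(b_i/K_i) = 21.81 / 2146 = 0.01016 m/day.
Q = K_eq · A · (Δh/L) = 0.01016 × 969 × (12.8/21.81) = 5.778 m³/day.

5.78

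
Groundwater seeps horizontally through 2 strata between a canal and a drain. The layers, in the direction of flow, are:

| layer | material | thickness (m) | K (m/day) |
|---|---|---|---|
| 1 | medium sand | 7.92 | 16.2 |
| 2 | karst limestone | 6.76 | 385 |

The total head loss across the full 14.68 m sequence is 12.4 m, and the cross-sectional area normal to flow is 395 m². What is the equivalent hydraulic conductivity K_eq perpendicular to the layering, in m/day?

Flow is perpendicular to layering, so the layers act in series and the equivalent K is the thickness-weighted harmonic mean.
Total thickness L = 7.92 + 6.76 = 14.68 m.
Σ(b_i/K_i) = 7.92/16.2 + 6.76/385 = 0.5064 d.
K_eq = L / Σ(b_i/K_i) = 14.68 / 0.5064 = 28.99 m/day.

29.0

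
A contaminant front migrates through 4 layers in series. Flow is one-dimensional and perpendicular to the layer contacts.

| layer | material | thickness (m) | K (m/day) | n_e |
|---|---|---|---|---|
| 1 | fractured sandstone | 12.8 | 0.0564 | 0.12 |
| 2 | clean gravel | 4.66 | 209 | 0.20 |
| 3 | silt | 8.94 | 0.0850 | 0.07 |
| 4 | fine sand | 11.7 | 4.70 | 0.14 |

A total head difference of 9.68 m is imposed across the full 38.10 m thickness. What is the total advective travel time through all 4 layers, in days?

With flow normal to the layers, continuity requires the same specific discharge q through every layer.
Σ(b_i/K_i) = 12.8/0.0564 + 4.66/209 + 8.94/0.0850 + 11.7/4.70 = 334.6 d.
q = Δh / Σ(b_i/K_i) = 9.68 / 334.6 = 0.02893 m/day.
In each layer the seepage velocity is v_i = q/n_i, so the layer transit time is t_i = b_i·n_i / q:
  layer 1 (fractured sandstone): t_1 = 12.8 × 0.12 / 0.02893 = 53.10 d
  layer 2 (clean gravel): t_2 = 4.66 × 0.20 / 0.02893 = 32.22 d
  layer 3 (silt): t_3 = 8.94 × 0.07 / 0.02893 = 21.63 d
  layer 4 (fine sand): t_4 = 11.7 × 0.14 / 0.02893 = 56.63 d
Total t = Σ t_i = 163.6 days.

164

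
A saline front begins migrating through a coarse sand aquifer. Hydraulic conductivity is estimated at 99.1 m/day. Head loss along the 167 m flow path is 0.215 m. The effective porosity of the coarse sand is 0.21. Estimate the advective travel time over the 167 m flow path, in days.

Hydraulic gradient i = Δh / L = 0.215 / 167 = 0.001287.
Darcy flux q = K · i = 99.10 × 0.001287 = 0.1276 m/day.
Seepage velocity v = q / n_e = 0.1276 / 0.21 = 0.6075 m/day.
Travel time t = L / v = 167 / 0.6075 = 274.9 days.

275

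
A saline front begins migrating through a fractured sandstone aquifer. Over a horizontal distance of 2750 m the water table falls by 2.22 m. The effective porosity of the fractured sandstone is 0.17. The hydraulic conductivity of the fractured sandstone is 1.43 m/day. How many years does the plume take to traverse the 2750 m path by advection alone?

1110

Hydraulic gradient i = Δh / L = 2.22 / 2750 = 0.0008073.
Darcy flux q = K · i = 1.430 × 0.0008073 = 0.001154 m/day.
Seepage velocity v = q / n_e = 0.001154 / 0.17 = 0.006791 m/day.
Travel time t = L / v = 2750 / 0.006791 = 4.050e+05 days = 1109 years.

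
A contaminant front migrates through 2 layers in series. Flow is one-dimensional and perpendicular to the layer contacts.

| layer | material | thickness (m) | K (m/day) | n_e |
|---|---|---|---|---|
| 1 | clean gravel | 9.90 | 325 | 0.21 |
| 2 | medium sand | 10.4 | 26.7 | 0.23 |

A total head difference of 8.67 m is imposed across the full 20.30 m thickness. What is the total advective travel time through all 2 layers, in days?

0.217

With flow normal to the layers, continuity requires the same specific discharge q through every layer.
Σ(b_i/K_i) = 9.90/325 + 10.4/26.7 = 0.4200 d.
q = Δh / Σ(b_i/K_i) = 8.67 / 0.4200 = 20.64 m/day.
In each layer the seepage velocity is v_i = q/n_i, so the layer transit time is t_i = b_i·n_i / q:
  layer 1 (clean gravel): t_1 = 9.90 × 0.21 / 20.64 = 0.1007 d
  layer 2 (medium sand): t_2 = 10.4 × 0.23 / 20.64 = 0.1159 d
Total t = Σ t_i = 0.2166 days.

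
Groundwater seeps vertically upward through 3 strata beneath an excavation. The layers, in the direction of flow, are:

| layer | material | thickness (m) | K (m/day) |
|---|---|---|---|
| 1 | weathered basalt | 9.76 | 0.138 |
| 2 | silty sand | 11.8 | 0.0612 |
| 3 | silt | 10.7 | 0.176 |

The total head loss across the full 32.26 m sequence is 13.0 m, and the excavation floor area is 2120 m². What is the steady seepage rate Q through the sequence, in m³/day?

Flow is perpendicular to layering, so the layers act in series and the equivalent K is the thickness-weighted harmonic mean.
Total thickness L = 9.76 + 11.8 + 10.7 = 32.26 m.
Σ(b_i/K_i) = 9.76/0.138 + 11.8/0.0612 + 10.7/0.176 = 324.3 d.
K_eq = L / Σ(b_i/K_i) = 32.26 / 324.3 = 0.09947 m/day.
Q = K_eq · A · (Δh/L) = 0.09947 × 2120 × (13.0/32.26) = 84.98 m³/day.

85.0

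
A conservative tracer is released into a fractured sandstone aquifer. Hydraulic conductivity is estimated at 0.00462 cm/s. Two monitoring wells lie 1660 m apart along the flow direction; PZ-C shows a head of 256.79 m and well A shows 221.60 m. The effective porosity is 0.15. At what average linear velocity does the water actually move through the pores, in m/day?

0.564

Convert K: 0.00462 cm/s × 864 = 3.992 m/day.
Hydraulic gradient i = (256.79 − 221.60) / 1660 = 35.19 / 1660 = 0.02120.
Darcy flux q = K · i = 3.992 × 0.02120 = 0.08462 m/day.
Seepage velocity v = q / n_e = 0.08462 / 0.15 = 0.5641 m/day.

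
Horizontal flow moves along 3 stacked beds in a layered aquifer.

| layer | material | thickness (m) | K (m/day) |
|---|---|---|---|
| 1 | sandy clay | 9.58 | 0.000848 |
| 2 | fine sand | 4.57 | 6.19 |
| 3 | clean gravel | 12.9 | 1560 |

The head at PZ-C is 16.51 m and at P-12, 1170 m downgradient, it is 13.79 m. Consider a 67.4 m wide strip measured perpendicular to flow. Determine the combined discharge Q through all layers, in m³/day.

3160

Flow is parallel to layering, so each bed carries its own Darcy discharge and the transmissivities add.
Σ(K_i·b_i) = 0.000848×9.58 + 6.19×4.57 + 1560×12.9 = 20152 m²/day.
Hydraulic gradient i = (16.51 − 13.79) / 1170 = 2.72 / 1170 = 0.002325.
Q = Σ(K_i·b_i) · W · i = 20152 × 67.4 × 0.002325 = 3158 m³/day.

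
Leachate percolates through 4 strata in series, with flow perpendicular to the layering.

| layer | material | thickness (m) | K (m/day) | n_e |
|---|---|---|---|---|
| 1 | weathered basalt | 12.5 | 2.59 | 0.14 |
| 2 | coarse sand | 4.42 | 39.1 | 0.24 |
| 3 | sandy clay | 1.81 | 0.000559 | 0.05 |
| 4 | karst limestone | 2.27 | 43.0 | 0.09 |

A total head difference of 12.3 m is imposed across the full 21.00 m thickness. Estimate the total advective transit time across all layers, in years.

With flow normal to the layers, continuity requires the same specific discharge q through every layer.
Σ(b_i/K_i) = 12.5/2.59 + 4.42/39.1 + 1.81/0.000559 + 2.27/43.0 = 3243 d.
q = Δh / Σ(b_i/K_i) = 12.3 / 3243 = 0.003793 m/day.
In each layer the seepage velocity is v_i = q/n_i, so the layer transit time is t_i = b_i·n_i / q:
  layer 1 (weathered basalt): t_1 = 12.5 × 0.14 / 0.003793 = 461.4 d
  layer 2 (coarse sand): t_2 = 4.42 × 0.24 / 0.003793 = 279.7 d
  layer 3 (sandy clay): t_3 = 1.81 × 0.05 / 0.003793 = 23.86 d
  layer 4 (karst limestone): t_4 = 2.27 × 0.09 / 0.003793 = 53.86 d
Total t = Σ t_i = 818.8 days = 2.242 years.

2.24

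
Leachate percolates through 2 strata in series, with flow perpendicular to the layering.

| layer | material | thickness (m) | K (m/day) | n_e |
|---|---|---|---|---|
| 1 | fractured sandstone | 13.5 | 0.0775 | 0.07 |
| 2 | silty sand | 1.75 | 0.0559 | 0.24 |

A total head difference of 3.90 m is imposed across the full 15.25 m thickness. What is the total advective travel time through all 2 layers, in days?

With flow normal to the layers, continuity requires the same specific discharge q through every layer.
Σ(b_i/K_i) = 13.5/0.0775 + 1.75/0.0559 = 205.5 d.
q = Δh / Σ(b_i/K_i) = 3.90 / 205.5 = 0.01898 m/day.
In each layer the seepage velocity is v_i = q/n_i, so the layer transit time is t_i = b_i·n_i / q:
  layer 1 (fractured sandstone): t_1 = 13.5 × 0.07 / 0.01898 = 49.79 d
  layer 2 (silty sand): t_2 = 1.75 × 0.24 / 0.01898 = 22.13 d
Total t = Σ t_i = 71.92 days.

71.9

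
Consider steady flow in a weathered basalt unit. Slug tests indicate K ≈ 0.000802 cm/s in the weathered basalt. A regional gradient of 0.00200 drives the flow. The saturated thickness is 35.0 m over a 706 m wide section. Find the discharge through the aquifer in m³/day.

34.2

Convert K: 0.000802 cm/s × 864 = 0.6929 m/day.
Cross-sectional area A = 706 × 35.0 = 24710 m².
Hydraulic gradient i = 0.00200.
Darcy's law: Q = K · A · i = 0.6929 × 24710 × 0.002000 = 34.24 m³/day.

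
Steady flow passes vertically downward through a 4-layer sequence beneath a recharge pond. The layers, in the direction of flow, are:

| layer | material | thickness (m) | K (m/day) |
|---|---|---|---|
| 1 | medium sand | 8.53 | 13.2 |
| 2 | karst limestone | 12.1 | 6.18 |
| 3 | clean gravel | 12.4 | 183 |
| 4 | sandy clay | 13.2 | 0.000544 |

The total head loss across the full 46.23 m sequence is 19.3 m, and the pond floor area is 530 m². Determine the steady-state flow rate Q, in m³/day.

0.422

Flow is perpendicular to layering, so the layers act in series and the equivalent K is the thickness-weighted harmonic mean.
Total thickness L = 8.53 + 12.1 + 12.4 + 13.2 = 46.23 m.
Σ(b_i/K_i) = 8.53/13.2 + 12.1/6.18 + 12.4/183 + 13.2/0.000544 = 24267 d.
K_eq = L / Σ(b_i/K_i) = 46.23 / 24267 = 0.001905 m/day.
Q = K_eq · A · (Δh/L) = 0.001905 × 530 × (19.3/46.23) = 0.4215 m³/day.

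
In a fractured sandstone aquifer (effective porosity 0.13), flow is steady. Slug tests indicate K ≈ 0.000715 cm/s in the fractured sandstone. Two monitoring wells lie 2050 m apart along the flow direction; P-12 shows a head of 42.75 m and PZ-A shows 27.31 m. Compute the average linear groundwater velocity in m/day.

0.0358

Convert K: 0.000715 cm/s × 864 = 0.6178 m/day.
Hydraulic gradient i = (42.75 − 27.31) / 2050 = 15.44 / 2050 = 0.007532.
Darcy flux q = K · i = 0.6178 × 0.007532 = 0.004653 m/day.
Seepage velocity v = q / n_e = 0.004653 / 0.13 = 0.03579 m/day.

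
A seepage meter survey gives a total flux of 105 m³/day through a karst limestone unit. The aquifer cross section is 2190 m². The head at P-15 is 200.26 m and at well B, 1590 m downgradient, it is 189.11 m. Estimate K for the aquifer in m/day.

Hydraulic gradient i = (200.26 − 189.11) / 1590 = 11.15 / 1590 = 0.007013.
From Q = K·A·i, K = Q / (A·i) = 105 / (2190 × 0.007013) = 6.837 m/day.

6.84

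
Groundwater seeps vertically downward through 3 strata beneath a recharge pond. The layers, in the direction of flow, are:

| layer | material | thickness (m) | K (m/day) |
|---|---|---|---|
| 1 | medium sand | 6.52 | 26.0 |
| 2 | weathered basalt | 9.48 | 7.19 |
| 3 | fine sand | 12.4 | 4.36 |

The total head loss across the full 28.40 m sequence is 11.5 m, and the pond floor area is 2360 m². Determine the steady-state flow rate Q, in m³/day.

6150

Flow is perpendicular to layering, so the layers act in series and the equivalent K is the thickness-weighted harmonic mean.
Total thickness L = 6.52 + 9.48 + 12.4 = 28.40 m.
Σ(b_i/K_i) = 6.52/26.0 + 9.48/7.19 + 12.4/4.36 = 4.413 d.
K_eq = L / Σ(b_i/K_i) = 28.40 / 4.413 = 6.435 m/day.
Q = K_eq · A · (Δh/L) = 6.435 × 2360 × (11.5/28.40) = 6150 m³/day.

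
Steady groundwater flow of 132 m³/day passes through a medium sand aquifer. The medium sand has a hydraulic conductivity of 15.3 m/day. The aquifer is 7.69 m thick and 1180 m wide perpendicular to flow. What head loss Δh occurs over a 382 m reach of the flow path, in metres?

Cross-sectional area A = 1180 × 7.69 = 9074 m².
From Q = K·A·i, i = Q / (K·A) = 132 / (15.30 × 9074) = 0.0009508.
Head loss Δh = i · L = 0.0009508 × 382 = 0.3632 m.

0.363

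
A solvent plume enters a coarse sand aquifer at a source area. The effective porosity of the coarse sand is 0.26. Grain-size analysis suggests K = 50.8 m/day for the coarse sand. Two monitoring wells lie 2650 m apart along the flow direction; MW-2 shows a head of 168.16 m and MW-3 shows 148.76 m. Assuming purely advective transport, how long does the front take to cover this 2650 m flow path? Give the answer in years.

5.07

Hydraulic gradient i = (168.16 − 148.76) / 2650 = 19.4 / 2650 = 0.007321.
Darcy flux q = K · i = 50.80 × 0.007321 = 0.3719 m/day.
Seepage velocity v = q / n_e = 0.3719 / 0.26 = 1.430 m/day.
Travel time t = L / v = 2650 / 1.430 = 1853 days = 5.072 years.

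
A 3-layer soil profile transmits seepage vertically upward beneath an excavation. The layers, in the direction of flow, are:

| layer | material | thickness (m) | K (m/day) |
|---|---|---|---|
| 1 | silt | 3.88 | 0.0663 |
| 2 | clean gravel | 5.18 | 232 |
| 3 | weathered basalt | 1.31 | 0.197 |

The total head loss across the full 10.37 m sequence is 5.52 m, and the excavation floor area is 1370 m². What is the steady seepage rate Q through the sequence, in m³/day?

116

Flow is perpendicular to layering, so the layers act in series and the equivalent K is the thickness-weighted harmonic mean.
Total thickness L = 3.88 + 5.18 + 1.31 = 10.37 m.
Σ(b_i/K_i) = 3.88/0.0663 + 5.18/232 + 1.31/0.197 = 65.19 d.
K_eq = L / Σ(b_i/K_i) = 10.37 / 65.19 = 0.1591 m/day.
Q = K_eq · A · (Δh/L) = 0.1591 × 1370 × (5.52/10.37) = 116.0 m³/day.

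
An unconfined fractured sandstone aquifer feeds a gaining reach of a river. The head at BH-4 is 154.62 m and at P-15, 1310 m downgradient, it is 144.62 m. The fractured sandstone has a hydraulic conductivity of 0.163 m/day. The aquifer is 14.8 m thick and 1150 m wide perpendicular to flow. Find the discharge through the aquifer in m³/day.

21.2

Cross-sectional area A = 1150 × 14.8 = 17020 m².
Hydraulic gradient i = (154.62 − 144.62) / 1310 = 10 / 1310 = 0.007634.
Darcy's law: Q = K · A · i = 0.1630 × 17020 × 0.007634 = 21.18 m³/day.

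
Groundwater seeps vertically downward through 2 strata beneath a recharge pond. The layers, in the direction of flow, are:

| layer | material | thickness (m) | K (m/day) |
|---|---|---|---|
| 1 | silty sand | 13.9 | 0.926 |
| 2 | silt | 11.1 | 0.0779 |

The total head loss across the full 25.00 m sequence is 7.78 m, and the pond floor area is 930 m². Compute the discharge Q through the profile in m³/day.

Flow is perpendicular to layering, so the layers act in series and the equivalent K is the thickness-weighted harmonic mean.
Total thickness L = 13.9 + 11.1 = 25.00 m.
Σ(b_i/K_i) = 13.9/0.926 + 11.1/0.0779 = 157.5 d.
K_eq = L / Σ(b_i/K_i) = 25.00 / 157.5 = 0.1587 m/day.
Q = K_eq · A · (Δh/L) = 0.1587 × 930 × (7.78/25.00) = 45.94 m³/day.

45.9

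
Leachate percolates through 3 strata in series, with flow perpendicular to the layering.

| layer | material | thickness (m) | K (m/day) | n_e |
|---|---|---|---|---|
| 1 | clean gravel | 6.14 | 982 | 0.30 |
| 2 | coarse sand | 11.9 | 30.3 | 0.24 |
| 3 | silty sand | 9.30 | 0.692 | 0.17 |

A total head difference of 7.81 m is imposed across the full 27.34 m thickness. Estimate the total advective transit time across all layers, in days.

11.1

With flow normal to the layers, continuity requires the same specific discharge q through every layer.
Σ(b_i/K_i) = 6.14/982 + 11.9/30.3 + 9.30/0.692 = 13.84 d.
q = Δh / Σ(b_i/K_i) = 7.81 / 13.84 = 0.5644 m/day.
In each layer the seepage velocity is v_i = q/n_i, so the layer transit time is t_i = b_i·n_i / q:
  layer 1 (clean gravel): t_1 = 6.14 × 0.30 / 0.5644 = 3.264 d
  layer 2 (coarse sand): t_2 = 11.9 × 0.24 / 0.5644 = 5.060 d
  layer 3 (silty sand): t_3 = 9.30 × 0.17 / 0.5644 = 2.801 d
Total t = Σ t_i = 11.13 days.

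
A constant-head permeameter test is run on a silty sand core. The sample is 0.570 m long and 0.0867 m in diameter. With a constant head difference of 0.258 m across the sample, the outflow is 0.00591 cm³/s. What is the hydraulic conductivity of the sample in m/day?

Cross-sectional area A = π·(d/2)² = π × (0.0867/2)² = 0.005904 m².
Convert discharge: 0.00591 cm³/s = 5.910e-09 m³/s.
Darcy's law rearranged: K = Q·L / (A·Δh) = 5.910e-09 × 0.570 / (0.005904 × 0.258) = 2.212e-06 m/s = 0.1911 m/day.

0.191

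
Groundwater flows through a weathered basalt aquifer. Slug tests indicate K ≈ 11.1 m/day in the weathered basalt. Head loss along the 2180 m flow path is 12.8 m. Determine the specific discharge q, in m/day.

Hydraulic gradient i = Δh / L = 12.8 / 2180 = 0.005872.
Specific discharge q = K · i = 11.10 × 0.005872 = 0.06517 m/day.

0.0652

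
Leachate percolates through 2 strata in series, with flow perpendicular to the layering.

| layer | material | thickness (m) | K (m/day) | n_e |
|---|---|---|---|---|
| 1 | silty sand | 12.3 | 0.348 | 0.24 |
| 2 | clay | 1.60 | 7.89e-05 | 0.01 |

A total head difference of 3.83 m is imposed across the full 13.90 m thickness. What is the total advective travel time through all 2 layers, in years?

43.1

With flow normal to the layers, continuity requires the same specific discharge q through every layer.
Σ(b_i/K_i) = 12.3/0.348 + 1.60/7.89e-05 = 20314 d.
q = Δh / Σ(b_i/K_i) = 3.83 / 20314 = 0.0001885 m/day.
In each layer the seepage velocity is v_i = q/n_i, so the layer transit time is t_i = b_i·n_i / q:
  layer 1 (silty sand): t_1 = 12.3 × 0.24 / 0.0001885 = 15657 d
  layer 2 (clay): t_2 = 1.60 × 0.01 / 0.0001885 = 84.86 d
Total t = Σ t_i = 15742 days = 43.10 years.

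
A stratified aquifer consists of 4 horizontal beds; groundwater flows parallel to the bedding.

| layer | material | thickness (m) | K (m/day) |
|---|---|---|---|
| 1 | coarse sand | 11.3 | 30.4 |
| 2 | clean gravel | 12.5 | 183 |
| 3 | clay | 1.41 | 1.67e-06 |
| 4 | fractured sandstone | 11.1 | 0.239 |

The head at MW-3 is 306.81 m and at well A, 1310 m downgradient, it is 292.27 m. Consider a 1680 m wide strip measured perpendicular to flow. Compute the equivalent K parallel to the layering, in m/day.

72.5

Flow is parallel to layering, so each bed carries its own Darcy discharge and the transmissivities add.
Σ(K_i·b_i) = 30.4×11.3 + 183×12.5 + 1.67e-06×1.41 + 0.239×11.1 = 2634 m²/day.
Total thickness b = 36.31 m, so K_eq = Σ(K_i·b_i)/b = 72.53 m/day.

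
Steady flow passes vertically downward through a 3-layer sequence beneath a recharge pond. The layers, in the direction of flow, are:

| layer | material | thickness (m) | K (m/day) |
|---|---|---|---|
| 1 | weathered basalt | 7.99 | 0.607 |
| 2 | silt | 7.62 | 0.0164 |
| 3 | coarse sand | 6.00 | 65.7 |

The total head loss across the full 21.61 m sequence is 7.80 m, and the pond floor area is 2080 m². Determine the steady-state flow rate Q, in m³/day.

Flow is perpendicular to layering, so the layers act in series and the equivalent K is the thickness-weighted harmonic mean.
Total thickness L = 7.99 + 7.62 + 6.00 = 21.61 m.
Σ(b_i/K_i) = 7.99/0.607 + 7.62/0.0164 + 6.00/65.7 = 477.9 d.
K_eq = L / Σ(b_i/K_i) = 21.61 / 477.9 = 0.04522 m/day.
Q = K_eq · A · (Δh/L) = 0.04522 × 2080 × (7.80/21.61) = 33.95 m³/day.

33.9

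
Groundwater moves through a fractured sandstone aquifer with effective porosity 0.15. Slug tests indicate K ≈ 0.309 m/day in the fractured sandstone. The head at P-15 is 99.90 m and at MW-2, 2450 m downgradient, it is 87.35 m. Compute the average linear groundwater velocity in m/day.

0.0106

Hydraulic gradient i = (99.90 − 87.35) / 2450 = 12.55 / 2450 = 0.005122.
Darcy flux q = K · i = 0.3090 × 0.005122 = 0.001583 m/day.
Seepage velocity v = q / n_e = 0.001583 / 0.15 = 0.01055 m/day.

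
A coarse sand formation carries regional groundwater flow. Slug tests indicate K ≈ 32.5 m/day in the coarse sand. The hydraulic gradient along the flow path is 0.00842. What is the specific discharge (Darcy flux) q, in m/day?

Hydraulic gradient i = 0.00842.
Specific discharge q = K · i = 32.50 × 0.008420 = 0.2737 m/day.

0.274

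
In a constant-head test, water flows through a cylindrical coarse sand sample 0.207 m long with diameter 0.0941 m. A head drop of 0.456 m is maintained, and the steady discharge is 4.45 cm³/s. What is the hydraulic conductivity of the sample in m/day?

Cross-sectional area A = π·(d/2)² = π × (0.0941/2)² = 0.006955 m².
Convert discharge: 4.45 cm³/s = 4.450e-06 m³/s.
Darcy's law rearranged: K = Q·L / (A·Δh) = 4.450e-06 × 0.207 / (0.006955 × 0.456) = 0.0002905 m/s = 25.10 m/day.

25.1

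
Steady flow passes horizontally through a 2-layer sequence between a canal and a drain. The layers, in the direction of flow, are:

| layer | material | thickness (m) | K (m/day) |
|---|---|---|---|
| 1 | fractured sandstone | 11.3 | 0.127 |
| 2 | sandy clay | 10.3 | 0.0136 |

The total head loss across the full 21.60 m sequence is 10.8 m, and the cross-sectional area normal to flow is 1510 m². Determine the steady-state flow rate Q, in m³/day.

Flow is perpendicular to layering, so the layers act in series and the equivalent K is the thickness-weighted harmonic mean.
Total thickness L = 11.3 + 10.3 = 21.60 m.
Σ(b_i/K_i) = 11.3/0.127 + 10.3/0.0136 = 846.3 d.
K_eq = L / Σ(b_i/K_i) = 21.60 / 846.3 = 0.02552 m/day.
Q = K_eq · A · (Δh/L) = 0.02552 × 1510 × (10.8/21.60) = 19.27 m³/day.

19.3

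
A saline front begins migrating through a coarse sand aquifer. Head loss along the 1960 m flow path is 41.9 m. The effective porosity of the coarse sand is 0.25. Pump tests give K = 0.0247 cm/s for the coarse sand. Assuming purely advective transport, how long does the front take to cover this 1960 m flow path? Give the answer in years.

2.94

Convert K: 0.0247 cm/s × 864 = 21.34 m/day.
Hydraulic gradient i = Δh / L = 41.9 / 1960 = 0.02138.
Darcy flux q = K · i = 21.34 × 0.02138 = 0.4562 m/day.
Seepage velocity v = q / n_e = 0.4562 / 0.25 = 1.825 m/day.
Travel time t = L / v = 1960 / 1.825 = 1074 days = 2.941 years.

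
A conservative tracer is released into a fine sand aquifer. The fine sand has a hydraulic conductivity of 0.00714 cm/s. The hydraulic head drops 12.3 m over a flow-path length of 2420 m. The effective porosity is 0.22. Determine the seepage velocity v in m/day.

0.143

Convert K: 0.00714 cm/s × 864 = 6.169 m/day.
Hydraulic gradient i = Δh / L = 12.3 / 2420 = 0.005083.
Darcy flux q = K · i = 6.169 × 0.005083 = 0.03135 m/day.
Seepage velocity v = q / n_e = 0.03135 / 0.22 = 0.1425 m/day.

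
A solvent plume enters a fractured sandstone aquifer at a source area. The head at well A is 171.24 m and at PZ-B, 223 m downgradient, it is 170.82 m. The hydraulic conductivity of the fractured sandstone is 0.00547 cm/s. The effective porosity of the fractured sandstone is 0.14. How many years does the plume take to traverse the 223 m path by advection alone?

Convert K: 0.00547 cm/s × 864 = 4.726 m/day.
Hydraulic gradient i = (171.24 − 170.82) / 223 = 0.42 / 223 = 0.001883.
Darcy flux q = K · i = 4.726 × 0.001883 = 0.008901 m/day.
Seepage velocity v = q / n_e = 0.008901 / 0.14 = 0.06358 m/day.
Travel time t = L / v = 223 / 0.06358 = 3507 days = 9.603 years.

9.60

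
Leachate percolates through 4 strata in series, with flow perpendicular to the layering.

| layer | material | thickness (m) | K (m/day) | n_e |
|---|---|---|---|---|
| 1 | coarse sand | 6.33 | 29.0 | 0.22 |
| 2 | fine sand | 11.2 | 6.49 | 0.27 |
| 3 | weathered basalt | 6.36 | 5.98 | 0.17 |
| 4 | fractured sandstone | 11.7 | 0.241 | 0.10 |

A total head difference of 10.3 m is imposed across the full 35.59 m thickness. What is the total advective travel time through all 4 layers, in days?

With flow normal to the layers, continuity requires the same specific discharge q through every layer.
Σ(b_i/K_i) = 6.33/29.0 + 11.2/6.49 + 6.36/5.98 + 11.7/0.241 = 51.56 d.
q = Δh / Σ(b_i/K_i) = 10.3 / 51.56 = 0.1998 m/day.
In each layer the seepage velocity is v_i = q/n_i, so the layer transit time is t_i = b_i·n_i / q:
  layer 1 (coarse sand): t_1 = 6.33 × 0.22 / 0.1998 = 6.970 d
  layer 2 (fine sand): t_2 = 11.2 × 0.27 / 0.1998 = 15.14 d
  layer 3 (weathered basalt): t_3 = 6.36 × 0.17 / 0.1998 = 5.412 d
  layer 4 (fractured sandstone): t_4 = 11.7 × 0.10 / 0.1998 = 5.856 d
Total t = Σ t_i = 33.37 days.

33.4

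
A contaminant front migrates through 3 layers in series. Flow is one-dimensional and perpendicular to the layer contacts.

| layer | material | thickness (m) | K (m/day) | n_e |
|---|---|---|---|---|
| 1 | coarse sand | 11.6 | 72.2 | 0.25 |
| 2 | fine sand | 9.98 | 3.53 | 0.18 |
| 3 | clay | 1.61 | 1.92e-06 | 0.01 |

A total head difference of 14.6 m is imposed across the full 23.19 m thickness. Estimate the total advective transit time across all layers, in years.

741

With flow normal to the layers, continuity requires the same specific discharge q through every layer.
Σ(b_i/K_i) = 11.6/72.2 + 9.98/3.53 + 1.61/1.92e-06 = 8.385e+05 d.
q = Δh / Σ(b_i/K_i) = 14.6 / 8.385e+05 = 1.741e-05 m/day.
In each layer the seepage velocity is v_i = q/n_i, so the layer transit time is t_i = b_i·n_i / q:
  layer 1 (coarse sand): t_1 = 11.6 × 0.25 / 1.741e-05 = 1.666e+05 d
  layer 2 (fine sand): t_2 = 9.98 × 0.18 / 1.741e-05 = 1.032e+05 d
  layer 3 (clay): t_3 = 1.61 × 0.01 / 1.741e-05 = 924.7 d
Total t = Σ t_i = 2.707e+05 days = 741.0 years.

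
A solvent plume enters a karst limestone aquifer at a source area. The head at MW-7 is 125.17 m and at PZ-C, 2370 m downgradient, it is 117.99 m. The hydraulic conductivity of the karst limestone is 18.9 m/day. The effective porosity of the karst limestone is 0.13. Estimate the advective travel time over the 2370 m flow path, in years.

Hydraulic gradient i = (125.17 − 117.99) / 2370 = 7.18 / 2370 = 0.003030.
Darcy flux q = K · i = 18.90 × 0.003030 = 0.05726 m/day.
Seepage velocity v = q / n_e = 0.05726 / 0.13 = 0.4404 m/day.
Travel time t = L / v = 2370 / 0.4404 = 5381 days = 14.73 years.

14.7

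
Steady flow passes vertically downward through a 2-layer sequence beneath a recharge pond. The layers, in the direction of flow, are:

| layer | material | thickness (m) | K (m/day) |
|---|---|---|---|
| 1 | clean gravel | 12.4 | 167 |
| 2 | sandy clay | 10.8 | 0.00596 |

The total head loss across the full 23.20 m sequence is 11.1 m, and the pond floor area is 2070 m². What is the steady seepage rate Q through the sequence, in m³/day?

12.7

Flow is perpendicular to layering, so the layers act in series and the equivalent K is the thickness-weighted harmonic mean.
Total thickness L = 12.4 + 10.8 = 23.20 m.
Σ(b_i/K_i) = 12.4/167 + 10.8/0.00596 = 1812 d.
K_eq = L / Σ(b_i/K_i) = 23.20 / 1812 = 0.01280 m/day.
Q = K_eq · A · (Δh/L) = 0.01280 × 2070 × (11.1/23.20) = 12.68 m³/day.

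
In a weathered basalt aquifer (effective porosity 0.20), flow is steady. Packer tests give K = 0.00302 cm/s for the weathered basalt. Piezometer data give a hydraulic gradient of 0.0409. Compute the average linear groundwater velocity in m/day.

0.534

Convert K: 0.00302 cm/s × 864 = 2.609 m/day.
Hydraulic gradient i = 0.0409.
Darcy flux q = K · i = 2.609 × 0.04090 = 0.1067 m/day.
Seepage velocity v = q / n_e = 0.1067 / 0.20 = 0.5336 m/day.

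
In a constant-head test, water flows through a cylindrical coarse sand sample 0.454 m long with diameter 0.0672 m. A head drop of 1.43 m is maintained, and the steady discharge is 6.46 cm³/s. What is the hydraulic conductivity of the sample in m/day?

Cross-sectional area A = π·(d/2)² = π × (0.0672/2)² = 0.003547 m².
Convert discharge: 6.46 cm³/s = 6.460e-06 m³/s.
Darcy's law rearranged: K = Q·L / (A·Δh) = 6.460e-06 × 0.454 / (0.003547 × 1.43) = 0.0005783 m/s = 49.96 m/day.

50.0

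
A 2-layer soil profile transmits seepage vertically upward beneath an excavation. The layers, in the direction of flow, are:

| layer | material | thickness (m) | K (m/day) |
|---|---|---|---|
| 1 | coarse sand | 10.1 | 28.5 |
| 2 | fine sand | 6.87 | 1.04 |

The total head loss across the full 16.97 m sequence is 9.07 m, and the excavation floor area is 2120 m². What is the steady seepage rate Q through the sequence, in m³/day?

Flow is perpendicular to layering, so the layers act in series and the equivalent K is the thickness-weighted harmonic mean.
Total thickness L = 10.1 + 6.87 = 16.97 m.
Σ(b_i/K_i) = 10.1/28.5 + 6.87/1.04 = 6.960 d.
K_eq = L / Σ(b_i/K_i) = 16.97 / 6.960 = 2.438 m/day.
Q = K_eq · A · (Δh/L) = 2.438 × 2120 × (9.07/16.97) = 2763 m³/day.

2760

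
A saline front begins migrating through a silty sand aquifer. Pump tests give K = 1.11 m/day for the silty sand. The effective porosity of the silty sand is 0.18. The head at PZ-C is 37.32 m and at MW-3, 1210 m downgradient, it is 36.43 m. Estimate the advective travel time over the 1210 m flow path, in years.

Hydraulic gradient i = (37.32 − 36.43) / 1210 = 0.89 / 1210 = 0.0007355.
Darcy flux q = K · i = 1.110 × 0.0007355 = 0.0008164 m/day.
Seepage velocity v = q / n_e = 0.0008164 / 0.18 = 0.004536 m/day.
Travel time t = L / v = 1210 / 0.004536 = 2.668e+05 days = 730.4 years.

730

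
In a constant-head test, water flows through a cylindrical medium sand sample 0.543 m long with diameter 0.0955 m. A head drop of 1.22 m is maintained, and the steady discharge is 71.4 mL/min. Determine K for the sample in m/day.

Cross-sectional area A = π·(d/2)² = π × (0.0955/2)² = 0.007163 m².
Convert discharge: 71.4 mL/min = 1.190e-06 m³/s.
Darcy's law rearranged: K = Q·L / (A·Δh) = 1.190e-06 × 0.543 / (0.007163 × 1.22) = 7.394e-05 m/s = 6.389 m/day.

6.39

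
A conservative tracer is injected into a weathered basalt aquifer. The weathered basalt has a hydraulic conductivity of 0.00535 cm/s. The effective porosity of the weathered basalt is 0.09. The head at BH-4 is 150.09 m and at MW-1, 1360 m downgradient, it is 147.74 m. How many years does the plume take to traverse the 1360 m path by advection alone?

Convert K: 0.00535 cm/s × 864 = 4.622 m/day.
Hydraulic gradient i = (150.09 − 147.74) / 1360 = 2.35 / 1360 = 0.001728.
Darcy flux q = K · i = 4.622 × 0.001728 = 0.007987 m/day.
Seepage velocity v = q / n_e = 0.007987 / 0.09 = 0.08875 m/day.
Travel time t = L / v = 1360 / 0.08875 = 15324 days = 41.96 years.

42.0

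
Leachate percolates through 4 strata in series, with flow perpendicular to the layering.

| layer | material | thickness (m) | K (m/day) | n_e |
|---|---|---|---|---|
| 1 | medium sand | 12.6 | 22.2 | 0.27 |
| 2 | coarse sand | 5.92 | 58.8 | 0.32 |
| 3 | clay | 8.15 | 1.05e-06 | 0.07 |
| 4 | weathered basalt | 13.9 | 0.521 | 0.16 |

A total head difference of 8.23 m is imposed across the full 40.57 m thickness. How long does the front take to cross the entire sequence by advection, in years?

20900

With flow normal to the layers, continuity requires the same specific discharge q through every layer.
Σ(b_i/K_i) = 12.6/22.2 + 5.92/58.8 + 8.15/1.05e-06 + 13.9/0.521 = 7.762e+06 d.
q = Δh / Σ(b_i/K_i) = 8.23 / 7.762e+06 = 1.060e-06 m/day.
In each layer the seepage velocity is v_i = q/n_i, so the layer transit time is t_i = b_i·n_i / q:
  layer 1 (medium sand): t_1 = 12.6 × 0.27 / 1.060e-06 = 3.209e+06 d
  layer 2 (coarse sand): t_2 = 5.92 × 0.32 / 1.060e-06 = 1.787e+06 d
  layer 3 (clay): t_3 = 8.15 × 0.07 / 1.060e-06 = 5.381e+05 d
  layer 4 (weathered basalt): t_4 = 13.9 × 0.16 / 1.060e-06 = 2.098e+06 d
Total t = Σ t_i = 7.631e+06 days = 20892 years.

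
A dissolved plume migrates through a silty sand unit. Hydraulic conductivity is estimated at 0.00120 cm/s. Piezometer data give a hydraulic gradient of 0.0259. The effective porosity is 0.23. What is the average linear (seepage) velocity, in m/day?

Convert K: 0.00120 cm/s × 864 = 1.037 m/day.
Hydraulic gradient i = 0.0259.
Darcy flux q = K · i = 1.037 × 0.02590 = 0.02685 m/day.
Seepage velocity v = q / n_e = 0.02685 / 0.23 = 0.1168 m/day.

0.117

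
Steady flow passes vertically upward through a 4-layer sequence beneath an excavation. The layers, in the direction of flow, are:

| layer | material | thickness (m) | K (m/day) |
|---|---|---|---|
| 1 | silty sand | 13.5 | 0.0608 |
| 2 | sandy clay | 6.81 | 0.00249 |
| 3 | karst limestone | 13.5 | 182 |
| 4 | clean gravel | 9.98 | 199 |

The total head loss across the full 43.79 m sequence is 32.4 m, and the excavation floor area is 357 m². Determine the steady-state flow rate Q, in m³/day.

Flow is perpendicular to layering, so the layers act in series and the equivalent K is the thickness-weighted harmonic mean.
Total thickness L = 13.5 + 6.81 + 13.5 + 9.98 = 43.79 m.
Σ(b_i/K_i) = 13.5/0.0608 + 6.81/0.00249 + 13.5/182 + 9.98/199 = 2957 d.
K_eq = L / Σ(b_i/K_i) = 43.79 / 2957 = 0.01481 m/day.
Q = K_eq · A · (Δh/L) = 0.01481 × 357 × (32.4/43.79) = 3.912 m³/day.

3.91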